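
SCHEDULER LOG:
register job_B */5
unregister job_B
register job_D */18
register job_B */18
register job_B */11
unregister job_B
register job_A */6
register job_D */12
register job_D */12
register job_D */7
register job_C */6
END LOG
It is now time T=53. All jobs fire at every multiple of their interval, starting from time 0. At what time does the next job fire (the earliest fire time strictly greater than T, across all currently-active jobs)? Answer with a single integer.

Op 1: register job_B */5 -> active={job_B:*/5}
Op 2: unregister job_B -> active={}
Op 3: register job_D */18 -> active={job_D:*/18}
Op 4: register job_B */18 -> active={job_B:*/18, job_D:*/18}
Op 5: register job_B */11 -> active={job_B:*/11, job_D:*/18}
Op 6: unregister job_B -> active={job_D:*/18}
Op 7: register job_A */6 -> active={job_A:*/6, job_D:*/18}
Op 8: register job_D */12 -> active={job_A:*/6, job_D:*/12}
Op 9: register job_D */12 -> active={job_A:*/6, job_D:*/12}
Op 10: register job_D */7 -> active={job_A:*/6, job_D:*/7}
Op 11: register job_C */6 -> active={job_A:*/6, job_C:*/6, job_D:*/7}
  job_A: interval 6, next fire after T=53 is 54
  job_C: interval 6, next fire after T=53 is 54
  job_D: interval 7, next fire after T=53 is 56
Earliest fire time = 54 (job job_A)

Answer: 54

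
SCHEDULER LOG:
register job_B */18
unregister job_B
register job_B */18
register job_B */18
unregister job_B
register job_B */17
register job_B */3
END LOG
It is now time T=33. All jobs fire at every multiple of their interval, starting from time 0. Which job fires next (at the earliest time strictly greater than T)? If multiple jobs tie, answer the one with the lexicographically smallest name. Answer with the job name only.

Answer: job_B

Derivation:
Op 1: register job_B */18 -> active={job_B:*/18}
Op 2: unregister job_B -> active={}
Op 3: register job_B */18 -> active={job_B:*/18}
Op 4: register job_B */18 -> active={job_B:*/18}
Op 5: unregister job_B -> active={}
Op 6: register job_B */17 -> active={job_B:*/17}
Op 7: register job_B */3 -> active={job_B:*/3}
  job_B: interval 3, next fire after T=33 is 36
Earliest = 36, winner (lex tiebreak) = job_B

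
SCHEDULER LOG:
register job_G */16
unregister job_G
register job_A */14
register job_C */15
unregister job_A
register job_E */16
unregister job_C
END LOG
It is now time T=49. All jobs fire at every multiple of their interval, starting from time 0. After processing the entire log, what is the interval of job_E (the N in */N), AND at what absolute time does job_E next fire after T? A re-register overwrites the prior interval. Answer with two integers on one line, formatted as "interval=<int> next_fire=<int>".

Answer: interval=16 next_fire=64

Derivation:
Op 1: register job_G */16 -> active={job_G:*/16}
Op 2: unregister job_G -> active={}
Op 3: register job_A */14 -> active={job_A:*/14}
Op 4: register job_C */15 -> active={job_A:*/14, job_C:*/15}
Op 5: unregister job_A -> active={job_C:*/15}
Op 6: register job_E */16 -> active={job_C:*/15, job_E:*/16}
Op 7: unregister job_C -> active={job_E:*/16}
Final interval of job_E = 16
Next fire of job_E after T=49: (49//16+1)*16 = 64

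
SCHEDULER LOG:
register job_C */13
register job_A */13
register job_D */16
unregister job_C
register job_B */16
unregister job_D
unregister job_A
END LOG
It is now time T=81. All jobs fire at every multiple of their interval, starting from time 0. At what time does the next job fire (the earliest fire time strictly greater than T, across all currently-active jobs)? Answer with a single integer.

Op 1: register job_C */13 -> active={job_C:*/13}
Op 2: register job_A */13 -> active={job_A:*/13, job_C:*/13}
Op 3: register job_D */16 -> active={job_A:*/13, job_C:*/13, job_D:*/16}
Op 4: unregister job_C -> active={job_A:*/13, job_D:*/16}
Op 5: register job_B */16 -> active={job_A:*/13, job_B:*/16, job_D:*/16}
Op 6: unregister job_D -> active={job_A:*/13, job_B:*/16}
Op 7: unregister job_A -> active={job_B:*/16}
  job_B: interval 16, next fire after T=81 is 96
Earliest fire time = 96 (job job_B)

Answer: 96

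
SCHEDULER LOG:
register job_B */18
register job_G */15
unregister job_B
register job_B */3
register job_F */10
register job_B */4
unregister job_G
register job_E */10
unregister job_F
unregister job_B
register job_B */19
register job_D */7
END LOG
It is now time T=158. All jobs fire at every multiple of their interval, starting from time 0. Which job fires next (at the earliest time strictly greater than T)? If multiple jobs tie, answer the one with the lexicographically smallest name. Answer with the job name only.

Op 1: register job_B */18 -> active={job_B:*/18}
Op 2: register job_G */15 -> active={job_B:*/18, job_G:*/15}
Op 3: unregister job_B -> active={job_G:*/15}
Op 4: register job_B */3 -> active={job_B:*/3, job_G:*/15}
Op 5: register job_F */10 -> active={job_B:*/3, job_F:*/10, job_G:*/15}
Op 6: register job_B */4 -> active={job_B:*/4, job_F:*/10, job_G:*/15}
Op 7: unregister job_G -> active={job_B:*/4, job_F:*/10}
Op 8: register job_E */10 -> active={job_B:*/4, job_E:*/10, job_F:*/10}
Op 9: unregister job_F -> active={job_B:*/4, job_E:*/10}
Op 10: unregister job_B -> active={job_E:*/10}
Op 11: register job_B */19 -> active={job_B:*/19, job_E:*/10}
Op 12: register job_D */7 -> active={job_B:*/19, job_D:*/7, job_E:*/10}
  job_B: interval 19, next fire after T=158 is 171
  job_D: interval 7, next fire after T=158 is 161
  job_E: interval 10, next fire after T=158 is 160
Earliest = 160, winner (lex tiebreak) = job_E

Answer: job_E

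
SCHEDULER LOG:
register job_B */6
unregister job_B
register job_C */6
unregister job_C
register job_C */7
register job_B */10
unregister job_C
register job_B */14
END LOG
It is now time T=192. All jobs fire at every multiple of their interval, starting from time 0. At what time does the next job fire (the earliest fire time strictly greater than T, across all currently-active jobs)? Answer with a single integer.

Op 1: register job_B */6 -> active={job_B:*/6}
Op 2: unregister job_B -> active={}
Op 3: register job_C */6 -> active={job_C:*/6}
Op 4: unregister job_C -> active={}
Op 5: register job_C */7 -> active={job_C:*/7}
Op 6: register job_B */10 -> active={job_B:*/10, job_C:*/7}
Op 7: unregister job_C -> active={job_B:*/10}
Op 8: register job_B */14 -> active={job_B:*/14}
  job_B: interval 14, next fire after T=192 is 196
Earliest fire time = 196 (job job_B)

Answer: 196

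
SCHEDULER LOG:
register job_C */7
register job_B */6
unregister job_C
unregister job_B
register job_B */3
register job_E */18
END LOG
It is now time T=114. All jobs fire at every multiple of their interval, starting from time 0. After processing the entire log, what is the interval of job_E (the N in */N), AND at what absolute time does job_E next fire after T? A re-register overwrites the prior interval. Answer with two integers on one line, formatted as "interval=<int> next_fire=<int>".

Answer: interval=18 next_fire=126

Derivation:
Op 1: register job_C */7 -> active={job_C:*/7}
Op 2: register job_B */6 -> active={job_B:*/6, job_C:*/7}
Op 3: unregister job_C -> active={job_B:*/6}
Op 4: unregister job_B -> active={}
Op 5: register job_B */3 -> active={job_B:*/3}
Op 6: register job_E */18 -> active={job_B:*/3, job_E:*/18}
Final interval of job_E = 18
Next fire of job_E after T=114: (114//18+1)*18 = 126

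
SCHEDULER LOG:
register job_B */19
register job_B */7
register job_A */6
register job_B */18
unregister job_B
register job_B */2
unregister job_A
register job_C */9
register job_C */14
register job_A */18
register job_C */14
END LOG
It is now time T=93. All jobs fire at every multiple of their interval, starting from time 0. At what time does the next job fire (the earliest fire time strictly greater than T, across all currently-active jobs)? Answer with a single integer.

Answer: 94

Derivation:
Op 1: register job_B */19 -> active={job_B:*/19}
Op 2: register job_B */7 -> active={job_B:*/7}
Op 3: register job_A */6 -> active={job_A:*/6, job_B:*/7}
Op 4: register job_B */18 -> active={job_A:*/6, job_B:*/18}
Op 5: unregister job_B -> active={job_A:*/6}
Op 6: register job_B */2 -> active={job_A:*/6, job_B:*/2}
Op 7: unregister job_A -> active={job_B:*/2}
Op 8: register job_C */9 -> active={job_B:*/2, job_C:*/9}
Op 9: register job_C */14 -> active={job_B:*/2, job_C:*/14}
Op 10: register job_A */18 -> active={job_A:*/18, job_B:*/2, job_C:*/14}
Op 11: register job_C */14 -> active={job_A:*/18, job_B:*/2, job_C:*/14}
  job_A: interval 18, next fire after T=93 is 108
  job_B: interval 2, next fire after T=93 is 94
  job_C: interval 14, next fire after T=93 is 98
Earliest fire time = 94 (job job_B)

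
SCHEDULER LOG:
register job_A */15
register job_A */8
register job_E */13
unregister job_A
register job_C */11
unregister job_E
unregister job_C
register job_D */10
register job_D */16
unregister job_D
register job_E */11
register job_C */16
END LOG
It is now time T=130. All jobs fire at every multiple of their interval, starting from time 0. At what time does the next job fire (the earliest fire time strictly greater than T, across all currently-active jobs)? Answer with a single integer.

Op 1: register job_A */15 -> active={job_A:*/15}
Op 2: register job_A */8 -> active={job_A:*/8}
Op 3: register job_E */13 -> active={job_A:*/8, job_E:*/13}
Op 4: unregister job_A -> active={job_E:*/13}
Op 5: register job_C */11 -> active={job_C:*/11, job_E:*/13}
Op 6: unregister job_E -> active={job_C:*/11}
Op 7: unregister job_C -> active={}
Op 8: register job_D */10 -> active={job_D:*/10}
Op 9: register job_D */16 -> active={job_D:*/16}
Op 10: unregister job_D -> active={}
Op 11: register job_E */11 -> active={job_E:*/11}
Op 12: register job_C */16 -> active={job_C:*/16, job_E:*/11}
  job_C: interval 16, next fire after T=130 is 144
  job_E: interval 11, next fire after T=130 is 132
Earliest fire time = 132 (job job_E)

Answer: 132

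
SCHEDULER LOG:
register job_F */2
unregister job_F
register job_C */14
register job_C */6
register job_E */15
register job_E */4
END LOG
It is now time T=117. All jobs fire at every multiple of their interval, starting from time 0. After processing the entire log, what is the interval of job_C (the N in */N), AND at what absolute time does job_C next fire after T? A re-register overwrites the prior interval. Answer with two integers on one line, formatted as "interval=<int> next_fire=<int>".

Answer: interval=6 next_fire=120

Derivation:
Op 1: register job_F */2 -> active={job_F:*/2}
Op 2: unregister job_F -> active={}
Op 3: register job_C */14 -> active={job_C:*/14}
Op 4: register job_C */6 -> active={job_C:*/6}
Op 5: register job_E */15 -> active={job_C:*/6, job_E:*/15}
Op 6: register job_E */4 -> active={job_C:*/6, job_E:*/4}
Final interval of job_C = 6
Next fire of job_C after T=117: (117//6+1)*6 = 120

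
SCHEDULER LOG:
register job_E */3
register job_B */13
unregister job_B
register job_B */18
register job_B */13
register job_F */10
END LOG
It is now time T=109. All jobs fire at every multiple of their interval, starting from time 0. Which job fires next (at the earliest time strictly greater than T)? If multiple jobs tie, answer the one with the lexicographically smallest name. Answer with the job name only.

Op 1: register job_E */3 -> active={job_E:*/3}
Op 2: register job_B */13 -> active={job_B:*/13, job_E:*/3}
Op 3: unregister job_B -> active={job_E:*/3}
Op 4: register job_B */18 -> active={job_B:*/18, job_E:*/3}
Op 5: register job_B */13 -> active={job_B:*/13, job_E:*/3}
Op 6: register job_F */10 -> active={job_B:*/13, job_E:*/3, job_F:*/10}
  job_B: interval 13, next fire after T=109 is 117
  job_E: interval 3, next fire after T=109 is 111
  job_F: interval 10, next fire after T=109 is 110
Earliest = 110, winner (lex tiebreak) = job_F

Answer: job_F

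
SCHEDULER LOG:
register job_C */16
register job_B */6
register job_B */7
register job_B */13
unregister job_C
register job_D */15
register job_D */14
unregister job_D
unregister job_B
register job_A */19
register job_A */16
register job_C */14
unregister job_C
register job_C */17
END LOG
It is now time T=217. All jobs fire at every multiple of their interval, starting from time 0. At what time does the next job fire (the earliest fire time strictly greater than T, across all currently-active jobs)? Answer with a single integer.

Answer: 221

Derivation:
Op 1: register job_C */16 -> active={job_C:*/16}
Op 2: register job_B */6 -> active={job_B:*/6, job_C:*/16}
Op 3: register job_B */7 -> active={job_B:*/7, job_C:*/16}
Op 4: register job_B */13 -> active={job_B:*/13, job_C:*/16}
Op 5: unregister job_C -> active={job_B:*/13}
Op 6: register job_D */15 -> active={job_B:*/13, job_D:*/15}
Op 7: register job_D */14 -> active={job_B:*/13, job_D:*/14}
Op 8: unregister job_D -> active={job_B:*/13}
Op 9: unregister job_B -> active={}
Op 10: register job_A */19 -> active={job_A:*/19}
Op 11: register job_A */16 -> active={job_A:*/16}
Op 12: register job_C */14 -> active={job_A:*/16, job_C:*/14}
Op 13: unregister job_C -> active={job_A:*/16}
Op 14: register job_C */17 -> active={job_A:*/16, job_C:*/17}
  job_A: interval 16, next fire after T=217 is 224
  job_C: interval 17, next fire after T=217 is 221
Earliest fire time = 221 (job job_C)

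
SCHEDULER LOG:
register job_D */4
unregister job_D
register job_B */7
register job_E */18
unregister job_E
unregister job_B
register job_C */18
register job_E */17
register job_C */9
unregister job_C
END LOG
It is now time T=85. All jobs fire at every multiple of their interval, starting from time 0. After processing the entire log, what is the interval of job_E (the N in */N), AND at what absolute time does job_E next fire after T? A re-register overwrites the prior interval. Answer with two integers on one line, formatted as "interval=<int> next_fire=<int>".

Op 1: register job_D */4 -> active={job_D:*/4}
Op 2: unregister job_D -> active={}
Op 3: register job_B */7 -> active={job_B:*/7}
Op 4: register job_E */18 -> active={job_B:*/7, job_E:*/18}
Op 5: unregister job_E -> active={job_B:*/7}
Op 6: unregister job_B -> active={}
Op 7: register job_C */18 -> active={job_C:*/18}
Op 8: register job_E */17 -> active={job_C:*/18, job_E:*/17}
Op 9: register job_C */9 -> active={job_C:*/9, job_E:*/17}
Op 10: unregister job_C -> active={job_E:*/17}
Final interval of job_E = 17
Next fire of job_E after T=85: (85//17+1)*17 = 102

Answer: interval=17 next_fire=102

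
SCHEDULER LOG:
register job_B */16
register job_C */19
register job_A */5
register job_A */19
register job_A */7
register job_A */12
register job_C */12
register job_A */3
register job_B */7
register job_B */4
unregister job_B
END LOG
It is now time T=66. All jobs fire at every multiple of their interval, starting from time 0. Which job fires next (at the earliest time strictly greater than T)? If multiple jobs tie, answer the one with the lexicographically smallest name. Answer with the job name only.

Answer: job_A

Derivation:
Op 1: register job_B */16 -> active={job_B:*/16}
Op 2: register job_C */19 -> active={job_B:*/16, job_C:*/19}
Op 3: register job_A */5 -> active={job_A:*/5, job_B:*/16, job_C:*/19}
Op 4: register job_A */19 -> active={job_A:*/19, job_B:*/16, job_C:*/19}
Op 5: register job_A */7 -> active={job_A:*/7, job_B:*/16, job_C:*/19}
Op 6: register job_A */12 -> active={job_A:*/12, job_B:*/16, job_C:*/19}
Op 7: register job_C */12 -> active={job_A:*/12, job_B:*/16, job_C:*/12}
Op 8: register job_A */3 -> active={job_A:*/3, job_B:*/16, job_C:*/12}
Op 9: register job_B */7 -> active={job_A:*/3, job_B:*/7, job_C:*/12}
Op 10: register job_B */4 -> active={job_A:*/3, job_B:*/4, job_C:*/12}
Op 11: unregister job_B -> active={job_A:*/3, job_C:*/12}
  job_A: interval 3, next fire after T=66 is 69
  job_C: interval 12, next fire after T=66 is 72
Earliest = 69, winner (lex tiebreak) = job_A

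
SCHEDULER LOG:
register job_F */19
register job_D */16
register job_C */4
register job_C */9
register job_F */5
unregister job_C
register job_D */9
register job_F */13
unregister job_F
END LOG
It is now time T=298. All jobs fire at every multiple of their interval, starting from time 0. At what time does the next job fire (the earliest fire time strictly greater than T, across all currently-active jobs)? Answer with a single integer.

Answer: 306

Derivation:
Op 1: register job_F */19 -> active={job_F:*/19}
Op 2: register job_D */16 -> active={job_D:*/16, job_F:*/19}
Op 3: register job_C */4 -> active={job_C:*/4, job_D:*/16, job_F:*/19}
Op 4: register job_C */9 -> active={job_C:*/9, job_D:*/16, job_F:*/19}
Op 5: register job_F */5 -> active={job_C:*/9, job_D:*/16, job_F:*/5}
Op 6: unregister job_C -> active={job_D:*/16, job_F:*/5}
Op 7: register job_D */9 -> active={job_D:*/9, job_F:*/5}
Op 8: register job_F */13 -> active={job_D:*/9, job_F:*/13}
Op 9: unregister job_F -> active={job_D:*/9}
  job_D: interval 9, next fire after T=298 is 306
Earliest fire time = 306 (job job_D)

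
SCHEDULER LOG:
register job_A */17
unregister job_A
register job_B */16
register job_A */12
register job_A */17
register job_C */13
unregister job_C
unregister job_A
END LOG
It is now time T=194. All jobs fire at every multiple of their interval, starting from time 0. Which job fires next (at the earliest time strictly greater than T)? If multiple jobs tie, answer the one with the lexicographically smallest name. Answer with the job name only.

Answer: job_B

Derivation:
Op 1: register job_A */17 -> active={job_A:*/17}
Op 2: unregister job_A -> active={}
Op 3: register job_B */16 -> active={job_B:*/16}
Op 4: register job_A */12 -> active={job_A:*/12, job_B:*/16}
Op 5: register job_A */17 -> active={job_A:*/17, job_B:*/16}
Op 6: register job_C */13 -> active={job_A:*/17, job_B:*/16, job_C:*/13}
Op 7: unregister job_C -> active={job_A:*/17, job_B:*/16}
Op 8: unregister job_A -> active={job_B:*/16}
  job_B: interval 16, next fire after T=194 is 208
Earliest = 208, winner (lex tiebreak) = job_B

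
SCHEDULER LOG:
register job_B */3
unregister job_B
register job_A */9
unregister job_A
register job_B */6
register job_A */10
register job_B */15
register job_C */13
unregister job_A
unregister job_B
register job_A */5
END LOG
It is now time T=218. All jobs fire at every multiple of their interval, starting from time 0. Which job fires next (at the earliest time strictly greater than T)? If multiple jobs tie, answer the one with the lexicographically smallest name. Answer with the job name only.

Answer: job_A

Derivation:
Op 1: register job_B */3 -> active={job_B:*/3}
Op 2: unregister job_B -> active={}
Op 3: register job_A */9 -> active={job_A:*/9}
Op 4: unregister job_A -> active={}
Op 5: register job_B */6 -> active={job_B:*/6}
Op 6: register job_A */10 -> active={job_A:*/10, job_B:*/6}
Op 7: register job_B */15 -> active={job_A:*/10, job_B:*/15}
Op 8: register job_C */13 -> active={job_A:*/10, job_B:*/15, job_C:*/13}
Op 9: unregister job_A -> active={job_B:*/15, job_C:*/13}
Op 10: unregister job_B -> active={job_C:*/13}
Op 11: register job_A */5 -> active={job_A:*/5, job_C:*/13}
  job_A: interval 5, next fire after T=218 is 220
  job_C: interval 13, next fire after T=218 is 221
Earliest = 220, winner (lex tiebreak) = job_A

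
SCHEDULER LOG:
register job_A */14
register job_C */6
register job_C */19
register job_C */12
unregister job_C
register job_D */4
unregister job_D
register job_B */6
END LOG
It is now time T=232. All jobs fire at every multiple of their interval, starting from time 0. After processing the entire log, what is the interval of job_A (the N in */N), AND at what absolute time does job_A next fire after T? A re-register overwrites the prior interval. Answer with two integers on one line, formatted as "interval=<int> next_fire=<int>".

Answer: interval=14 next_fire=238

Derivation:
Op 1: register job_A */14 -> active={job_A:*/14}
Op 2: register job_C */6 -> active={job_A:*/14, job_C:*/6}
Op 3: register job_C */19 -> active={job_A:*/14, job_C:*/19}
Op 4: register job_C */12 -> active={job_A:*/14, job_C:*/12}
Op 5: unregister job_C -> active={job_A:*/14}
Op 6: register job_D */4 -> active={job_A:*/14, job_D:*/4}
Op 7: unregister job_D -> active={job_A:*/14}
Op 8: register job_B */6 -> active={job_A:*/14, job_B:*/6}
Final interval of job_A = 14
Next fire of job_A after T=232: (232//14+1)*14 = 238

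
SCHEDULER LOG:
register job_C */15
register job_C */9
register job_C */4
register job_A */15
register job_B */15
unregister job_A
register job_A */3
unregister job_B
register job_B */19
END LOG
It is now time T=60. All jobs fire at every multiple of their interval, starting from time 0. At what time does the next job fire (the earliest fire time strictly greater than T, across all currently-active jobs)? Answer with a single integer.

Answer: 63

Derivation:
Op 1: register job_C */15 -> active={job_C:*/15}
Op 2: register job_C */9 -> active={job_C:*/9}
Op 3: register job_C */4 -> active={job_C:*/4}
Op 4: register job_A */15 -> active={job_A:*/15, job_C:*/4}
Op 5: register job_B */15 -> active={job_A:*/15, job_B:*/15, job_C:*/4}
Op 6: unregister job_A -> active={job_B:*/15, job_C:*/4}
Op 7: register job_A */3 -> active={job_A:*/3, job_B:*/15, job_C:*/4}
Op 8: unregister job_B -> active={job_A:*/3, job_C:*/4}
Op 9: register job_B */19 -> active={job_A:*/3, job_B:*/19, job_C:*/4}
  job_A: interval 3, next fire after T=60 is 63
  job_B: interval 19, next fire after T=60 is 76
  job_C: interval 4, next fire after T=60 is 64
Earliest fire time = 63 (job job_A)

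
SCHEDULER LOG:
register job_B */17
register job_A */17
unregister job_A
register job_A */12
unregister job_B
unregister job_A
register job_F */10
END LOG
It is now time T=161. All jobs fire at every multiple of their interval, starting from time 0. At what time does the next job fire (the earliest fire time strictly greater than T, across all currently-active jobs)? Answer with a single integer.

Op 1: register job_B */17 -> active={job_B:*/17}
Op 2: register job_A */17 -> active={job_A:*/17, job_B:*/17}
Op 3: unregister job_A -> active={job_B:*/17}
Op 4: register job_A */12 -> active={job_A:*/12, job_B:*/17}
Op 5: unregister job_B -> active={job_A:*/12}
Op 6: unregister job_A -> active={}
Op 7: register job_F */10 -> active={job_F:*/10}
  job_F: interval 10, next fire after T=161 is 170
Earliest fire time = 170 (job job_F)

Answer: 170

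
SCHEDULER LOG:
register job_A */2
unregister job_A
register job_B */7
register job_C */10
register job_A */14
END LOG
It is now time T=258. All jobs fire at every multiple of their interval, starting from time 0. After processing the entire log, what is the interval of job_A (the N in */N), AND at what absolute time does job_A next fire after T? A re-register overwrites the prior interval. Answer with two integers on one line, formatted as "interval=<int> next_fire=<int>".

Answer: interval=14 next_fire=266

Derivation:
Op 1: register job_A */2 -> active={job_A:*/2}
Op 2: unregister job_A -> active={}
Op 3: register job_B */7 -> active={job_B:*/7}
Op 4: register job_C */10 -> active={job_B:*/7, job_C:*/10}
Op 5: register job_A */14 -> active={job_A:*/14, job_B:*/7, job_C:*/10}
Final interval of job_A = 14
Next fire of job_A after T=258: (258//14+1)*14 = 266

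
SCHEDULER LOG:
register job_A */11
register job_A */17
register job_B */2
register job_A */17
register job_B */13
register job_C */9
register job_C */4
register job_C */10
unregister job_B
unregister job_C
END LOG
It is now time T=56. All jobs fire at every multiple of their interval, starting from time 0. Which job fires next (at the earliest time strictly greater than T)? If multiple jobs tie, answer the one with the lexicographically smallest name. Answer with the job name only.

Op 1: register job_A */11 -> active={job_A:*/11}
Op 2: register job_A */17 -> active={job_A:*/17}
Op 3: register job_B */2 -> active={job_A:*/17, job_B:*/2}
Op 4: register job_A */17 -> active={job_A:*/17, job_B:*/2}
Op 5: register job_B */13 -> active={job_A:*/17, job_B:*/13}
Op 6: register job_C */9 -> active={job_A:*/17, job_B:*/13, job_C:*/9}
Op 7: register job_C */4 -> active={job_A:*/17, job_B:*/13, job_C:*/4}
Op 8: register job_C */10 -> active={job_A:*/17, job_B:*/13, job_C:*/10}
Op 9: unregister job_B -> active={job_A:*/17, job_C:*/10}
Op 10: unregister job_C -> active={job_A:*/17}
  job_A: interval 17, next fire after T=56 is 68
Earliest = 68, winner (lex tiebreak) = job_A

Answer: job_A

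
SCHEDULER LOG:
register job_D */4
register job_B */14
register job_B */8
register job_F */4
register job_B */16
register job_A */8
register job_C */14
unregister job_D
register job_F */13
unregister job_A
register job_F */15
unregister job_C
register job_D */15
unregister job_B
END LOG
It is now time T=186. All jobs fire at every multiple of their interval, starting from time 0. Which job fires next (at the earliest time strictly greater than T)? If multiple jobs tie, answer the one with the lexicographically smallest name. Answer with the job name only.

Op 1: register job_D */4 -> active={job_D:*/4}
Op 2: register job_B */14 -> active={job_B:*/14, job_D:*/4}
Op 3: register job_B */8 -> active={job_B:*/8, job_D:*/4}
Op 4: register job_F */4 -> active={job_B:*/8, job_D:*/4, job_F:*/4}
Op 5: register job_B */16 -> active={job_B:*/16, job_D:*/4, job_F:*/4}
Op 6: register job_A */8 -> active={job_A:*/8, job_B:*/16, job_D:*/4, job_F:*/4}
Op 7: register job_C */14 -> active={job_A:*/8, job_B:*/16, job_C:*/14, job_D:*/4, job_F:*/4}
Op 8: unregister job_D -> active={job_A:*/8, job_B:*/16, job_C:*/14, job_F:*/4}
Op 9: register job_F */13 -> active={job_A:*/8, job_B:*/16, job_C:*/14, job_F:*/13}
Op 10: unregister job_A -> active={job_B:*/16, job_C:*/14, job_F:*/13}
Op 11: register job_F */15 -> active={job_B:*/16, job_C:*/14, job_F:*/15}
Op 12: unregister job_C -> active={job_B:*/16, job_F:*/15}
Op 13: register job_D */15 -> active={job_B:*/16, job_D:*/15, job_F:*/15}
Op 14: unregister job_B -> active={job_D:*/15, job_F:*/15}
  job_D: interval 15, next fire after T=186 is 195
  job_F: interval 15, next fire after T=186 is 195
Earliest = 195, winner (lex tiebreak) = job_D

Answer: job_D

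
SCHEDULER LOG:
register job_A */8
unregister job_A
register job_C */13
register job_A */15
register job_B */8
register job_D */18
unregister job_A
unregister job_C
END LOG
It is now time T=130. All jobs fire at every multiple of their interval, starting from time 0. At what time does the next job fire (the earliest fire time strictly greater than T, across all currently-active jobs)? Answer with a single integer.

Op 1: register job_A */8 -> active={job_A:*/8}
Op 2: unregister job_A -> active={}
Op 3: register job_C */13 -> active={job_C:*/13}
Op 4: register job_A */15 -> active={job_A:*/15, job_C:*/13}
Op 5: register job_B */8 -> active={job_A:*/15, job_B:*/8, job_C:*/13}
Op 6: register job_D */18 -> active={job_A:*/15, job_B:*/8, job_C:*/13, job_D:*/18}
Op 7: unregister job_A -> active={job_B:*/8, job_C:*/13, job_D:*/18}
Op 8: unregister job_C -> active={job_B:*/8, job_D:*/18}
  job_B: interval 8, next fire after T=130 is 136
  job_D: interval 18, next fire after T=130 is 144
Earliest fire time = 136 (job job_B)

Answer: 136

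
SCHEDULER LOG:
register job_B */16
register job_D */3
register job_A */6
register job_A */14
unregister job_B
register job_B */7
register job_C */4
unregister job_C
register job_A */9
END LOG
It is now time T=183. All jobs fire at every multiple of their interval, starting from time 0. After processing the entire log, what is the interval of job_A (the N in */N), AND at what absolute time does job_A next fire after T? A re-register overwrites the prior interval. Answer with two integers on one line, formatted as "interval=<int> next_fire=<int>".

Answer: interval=9 next_fire=189

Derivation:
Op 1: register job_B */16 -> active={job_B:*/16}
Op 2: register job_D */3 -> active={job_B:*/16, job_D:*/3}
Op 3: register job_A */6 -> active={job_A:*/6, job_B:*/16, job_D:*/3}
Op 4: register job_A */14 -> active={job_A:*/14, job_B:*/16, job_D:*/3}
Op 5: unregister job_B -> active={job_A:*/14, job_D:*/3}
Op 6: register job_B */7 -> active={job_A:*/14, job_B:*/7, job_D:*/3}
Op 7: register job_C */4 -> active={job_A:*/14, job_B:*/7, job_C:*/4, job_D:*/3}
Op 8: unregister job_C -> active={job_A:*/14, job_B:*/7, job_D:*/3}
Op 9: register job_A */9 -> active={job_A:*/9, job_B:*/7, job_D:*/3}
Final interval of job_A = 9
Next fire of job_A after T=183: (183//9+1)*9 = 189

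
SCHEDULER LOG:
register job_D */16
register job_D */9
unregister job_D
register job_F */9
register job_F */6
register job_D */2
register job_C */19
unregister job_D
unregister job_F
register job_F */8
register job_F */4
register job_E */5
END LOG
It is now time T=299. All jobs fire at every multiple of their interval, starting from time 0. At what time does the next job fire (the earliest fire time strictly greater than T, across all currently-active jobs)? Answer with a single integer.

Answer: 300

Derivation:
Op 1: register job_D */16 -> active={job_D:*/16}
Op 2: register job_D */9 -> active={job_D:*/9}
Op 3: unregister job_D -> active={}
Op 4: register job_F */9 -> active={job_F:*/9}
Op 5: register job_F */6 -> active={job_F:*/6}
Op 6: register job_D */2 -> active={job_D:*/2, job_F:*/6}
Op 7: register job_C */19 -> active={job_C:*/19, job_D:*/2, job_F:*/6}
Op 8: unregister job_D -> active={job_C:*/19, job_F:*/6}
Op 9: unregister job_F -> active={job_C:*/19}
Op 10: register job_F */8 -> active={job_C:*/19, job_F:*/8}
Op 11: register job_F */4 -> active={job_C:*/19, job_F:*/4}
Op 12: register job_E */5 -> active={job_C:*/19, job_E:*/5, job_F:*/4}
  job_C: interval 19, next fire after T=299 is 304
  job_E: interval 5, next fire after T=299 is 300
  job_F: interval 4, next fire after T=299 is 300
Earliest fire time = 300 (job job_E)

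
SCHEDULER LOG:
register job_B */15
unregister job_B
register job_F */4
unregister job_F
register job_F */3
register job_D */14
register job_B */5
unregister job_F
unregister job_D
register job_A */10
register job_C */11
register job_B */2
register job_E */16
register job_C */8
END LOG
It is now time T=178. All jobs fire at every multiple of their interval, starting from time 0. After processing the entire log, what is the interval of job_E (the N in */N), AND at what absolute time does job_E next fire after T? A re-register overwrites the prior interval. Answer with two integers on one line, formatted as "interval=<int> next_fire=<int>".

Answer: interval=16 next_fire=192

Derivation:
Op 1: register job_B */15 -> active={job_B:*/15}
Op 2: unregister job_B -> active={}
Op 3: register job_F */4 -> active={job_F:*/4}
Op 4: unregister job_F -> active={}
Op 5: register job_F */3 -> active={job_F:*/3}
Op 6: register job_D */14 -> active={job_D:*/14, job_F:*/3}
Op 7: register job_B */5 -> active={job_B:*/5, job_D:*/14, job_F:*/3}
Op 8: unregister job_F -> active={job_B:*/5, job_D:*/14}
Op 9: unregister job_D -> active={job_B:*/5}
Op 10: register job_A */10 -> active={job_A:*/10, job_B:*/5}
Op 11: register job_C */11 -> active={job_A:*/10, job_B:*/5, job_C:*/11}
Op 12: register job_B */2 -> active={job_A:*/10, job_B:*/2, job_C:*/11}
Op 13: register job_E */16 -> active={job_A:*/10, job_B:*/2, job_C:*/11, job_E:*/16}
Op 14: register job_C */8 -> active={job_A:*/10, job_B:*/2, job_C:*/8, job_E:*/16}
Final interval of job_E = 16
Next fire of job_E after T=178: (178//16+1)*16 = 192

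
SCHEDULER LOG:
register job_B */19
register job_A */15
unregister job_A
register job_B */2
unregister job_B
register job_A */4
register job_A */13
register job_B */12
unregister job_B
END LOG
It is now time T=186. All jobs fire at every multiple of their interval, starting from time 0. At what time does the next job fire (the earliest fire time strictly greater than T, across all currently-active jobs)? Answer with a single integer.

Op 1: register job_B */19 -> active={job_B:*/19}
Op 2: register job_A */15 -> active={job_A:*/15, job_B:*/19}
Op 3: unregister job_A -> active={job_B:*/19}
Op 4: register job_B */2 -> active={job_B:*/2}
Op 5: unregister job_B -> active={}
Op 6: register job_A */4 -> active={job_A:*/4}
Op 7: register job_A */13 -> active={job_A:*/13}
Op 8: register job_B */12 -> active={job_A:*/13, job_B:*/12}
Op 9: unregister job_B -> active={job_A:*/13}
  job_A: interval 13, next fire after T=186 is 195
Earliest fire time = 195 (job job_A)

Answer: 195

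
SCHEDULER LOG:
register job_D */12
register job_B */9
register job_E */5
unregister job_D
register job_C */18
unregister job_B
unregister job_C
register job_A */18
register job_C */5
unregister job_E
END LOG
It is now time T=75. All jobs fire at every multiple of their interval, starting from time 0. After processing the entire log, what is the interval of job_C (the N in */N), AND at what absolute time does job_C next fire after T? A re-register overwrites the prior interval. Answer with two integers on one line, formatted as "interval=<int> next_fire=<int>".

Op 1: register job_D */12 -> active={job_D:*/12}
Op 2: register job_B */9 -> active={job_B:*/9, job_D:*/12}
Op 3: register job_E */5 -> active={job_B:*/9, job_D:*/12, job_E:*/5}
Op 4: unregister job_D -> active={job_B:*/9, job_E:*/5}
Op 5: register job_C */18 -> active={job_B:*/9, job_C:*/18, job_E:*/5}
Op 6: unregister job_B -> active={job_C:*/18, job_E:*/5}
Op 7: unregister job_C -> active={job_E:*/5}
Op 8: register job_A */18 -> active={job_A:*/18, job_E:*/5}
Op 9: register job_C */5 -> active={job_A:*/18, job_C:*/5, job_E:*/5}
Op 10: unregister job_E -> active={job_A:*/18, job_C:*/5}
Final interval of job_C = 5
Next fire of job_C after T=75: (75//5+1)*5 = 80

Answer: interval=5 next_fire=80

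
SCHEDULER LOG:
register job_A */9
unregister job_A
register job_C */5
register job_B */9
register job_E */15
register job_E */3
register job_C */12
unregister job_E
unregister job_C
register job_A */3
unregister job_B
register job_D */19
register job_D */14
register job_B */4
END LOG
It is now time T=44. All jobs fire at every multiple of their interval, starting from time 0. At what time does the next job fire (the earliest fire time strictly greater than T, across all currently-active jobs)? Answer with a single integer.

Answer: 45

Derivation:
Op 1: register job_A */9 -> active={job_A:*/9}
Op 2: unregister job_A -> active={}
Op 3: register job_C */5 -> active={job_C:*/5}
Op 4: register job_B */9 -> active={job_B:*/9, job_C:*/5}
Op 5: register job_E */15 -> active={job_B:*/9, job_C:*/5, job_E:*/15}
Op 6: register job_E */3 -> active={job_B:*/9, job_C:*/5, job_E:*/3}
Op 7: register job_C */12 -> active={job_B:*/9, job_C:*/12, job_E:*/3}
Op 8: unregister job_E -> active={job_B:*/9, job_C:*/12}
Op 9: unregister job_C -> active={job_B:*/9}
Op 10: register job_A */3 -> active={job_A:*/3, job_B:*/9}
Op 11: unregister job_B -> active={job_A:*/3}
Op 12: register job_D */19 -> active={job_A:*/3, job_D:*/19}
Op 13: register job_D */14 -> active={job_A:*/3, job_D:*/14}
Op 14: register job_B */4 -> active={job_A:*/3, job_B:*/4, job_D:*/14}
  job_A: interval 3, next fire after T=44 is 45
  job_B: interval 4, next fire after T=44 is 48
  job_D: interval 14, next fire after T=44 is 56
Earliest fire time = 45 (job job_A)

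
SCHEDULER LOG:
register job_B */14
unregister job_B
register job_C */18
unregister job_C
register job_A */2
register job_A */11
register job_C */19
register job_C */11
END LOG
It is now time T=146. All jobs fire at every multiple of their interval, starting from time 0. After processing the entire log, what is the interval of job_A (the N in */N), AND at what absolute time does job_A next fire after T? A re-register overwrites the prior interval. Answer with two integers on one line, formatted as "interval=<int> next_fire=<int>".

Answer: interval=11 next_fire=154

Derivation:
Op 1: register job_B */14 -> active={job_B:*/14}
Op 2: unregister job_B -> active={}
Op 3: register job_C */18 -> active={job_C:*/18}
Op 4: unregister job_C -> active={}
Op 5: register job_A */2 -> active={job_A:*/2}
Op 6: register job_A */11 -> active={job_A:*/11}
Op 7: register job_C */19 -> active={job_A:*/11, job_C:*/19}
Op 8: register job_C */11 -> active={job_A:*/11, job_C:*/11}
Final interval of job_A = 11
Next fire of job_A after T=146: (146//11+1)*11 = 154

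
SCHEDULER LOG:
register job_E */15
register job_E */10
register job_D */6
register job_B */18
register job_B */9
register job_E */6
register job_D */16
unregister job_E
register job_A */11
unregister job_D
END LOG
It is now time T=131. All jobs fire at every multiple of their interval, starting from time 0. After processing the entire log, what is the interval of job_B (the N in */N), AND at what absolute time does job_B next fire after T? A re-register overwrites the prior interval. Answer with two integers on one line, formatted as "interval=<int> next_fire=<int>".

Answer: interval=9 next_fire=135

Derivation:
Op 1: register job_E */15 -> active={job_E:*/15}
Op 2: register job_E */10 -> active={job_E:*/10}
Op 3: register job_D */6 -> active={job_D:*/6, job_E:*/10}
Op 4: register job_B */18 -> active={job_B:*/18, job_D:*/6, job_E:*/10}
Op 5: register job_B */9 -> active={job_B:*/9, job_D:*/6, job_E:*/10}
Op 6: register job_E */6 -> active={job_B:*/9, job_D:*/6, job_E:*/6}
Op 7: register job_D */16 -> active={job_B:*/9, job_D:*/16, job_E:*/6}
Op 8: unregister job_E -> active={job_B:*/9, job_D:*/16}
Op 9: register job_A */11 -> active={job_A:*/11, job_B:*/9, job_D:*/16}
Op 10: unregister job_D -> active={job_A:*/11, job_B:*/9}
Final interval of job_B = 9
Next fire of job_B after T=131: (131//9+1)*9 = 135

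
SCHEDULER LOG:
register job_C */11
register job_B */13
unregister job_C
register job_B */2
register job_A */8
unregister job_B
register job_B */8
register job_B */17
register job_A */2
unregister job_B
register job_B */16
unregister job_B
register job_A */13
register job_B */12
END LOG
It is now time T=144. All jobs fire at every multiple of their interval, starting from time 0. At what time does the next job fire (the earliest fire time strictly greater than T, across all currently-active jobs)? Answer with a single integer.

Answer: 156

Derivation:
Op 1: register job_C */11 -> active={job_C:*/11}
Op 2: register job_B */13 -> active={job_B:*/13, job_C:*/11}
Op 3: unregister job_C -> active={job_B:*/13}
Op 4: register job_B */2 -> active={job_B:*/2}
Op 5: register job_A */8 -> active={job_A:*/8, job_B:*/2}
Op 6: unregister job_B -> active={job_A:*/8}
Op 7: register job_B */8 -> active={job_A:*/8, job_B:*/8}
Op 8: register job_B */17 -> active={job_A:*/8, job_B:*/17}
Op 9: register job_A */2 -> active={job_A:*/2, job_B:*/17}
Op 10: unregister job_B -> active={job_A:*/2}
Op 11: register job_B */16 -> active={job_A:*/2, job_B:*/16}
Op 12: unregister job_B -> active={job_A:*/2}
Op 13: register job_A */13 -> active={job_A:*/13}
Op 14: register job_B */12 -> active={job_A:*/13, job_B:*/12}
  job_A: interval 13, next fire after T=144 is 156
  job_B: interval 12, next fire after T=144 is 156
Earliest fire time = 156 (job job_A)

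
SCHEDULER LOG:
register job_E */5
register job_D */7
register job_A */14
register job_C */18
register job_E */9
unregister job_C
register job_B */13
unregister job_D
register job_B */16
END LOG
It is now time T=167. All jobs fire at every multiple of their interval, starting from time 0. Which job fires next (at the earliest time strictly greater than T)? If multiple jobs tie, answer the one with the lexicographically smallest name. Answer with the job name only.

Answer: job_A

Derivation:
Op 1: register job_E */5 -> active={job_E:*/5}
Op 2: register job_D */7 -> active={job_D:*/7, job_E:*/5}
Op 3: register job_A */14 -> active={job_A:*/14, job_D:*/7, job_E:*/5}
Op 4: register job_C */18 -> active={job_A:*/14, job_C:*/18, job_D:*/7, job_E:*/5}
Op 5: register job_E */9 -> active={job_A:*/14, job_C:*/18, job_D:*/7, job_E:*/9}
Op 6: unregister job_C -> active={job_A:*/14, job_D:*/7, job_E:*/9}
Op 7: register job_B */13 -> active={job_A:*/14, job_B:*/13, job_D:*/7, job_E:*/9}
Op 8: unregister job_D -> active={job_A:*/14, job_B:*/13, job_E:*/9}
Op 9: register job_B */16 -> active={job_A:*/14, job_B:*/16, job_E:*/9}
  job_A: interval 14, next fire after T=167 is 168
  job_B: interval 16, next fire after T=167 is 176
  job_E: interval 9, next fire after T=167 is 171
Earliest = 168, winner (lex tiebreak) = job_A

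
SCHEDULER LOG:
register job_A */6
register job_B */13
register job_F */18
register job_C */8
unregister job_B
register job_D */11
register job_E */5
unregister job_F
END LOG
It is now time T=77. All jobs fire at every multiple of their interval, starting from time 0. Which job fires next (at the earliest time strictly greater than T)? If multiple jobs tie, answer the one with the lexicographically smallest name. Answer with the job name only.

Op 1: register job_A */6 -> active={job_A:*/6}
Op 2: register job_B */13 -> active={job_A:*/6, job_B:*/13}
Op 3: register job_F */18 -> active={job_A:*/6, job_B:*/13, job_F:*/18}
Op 4: register job_C */8 -> active={job_A:*/6, job_B:*/13, job_C:*/8, job_F:*/18}
Op 5: unregister job_B -> active={job_A:*/6, job_C:*/8, job_F:*/18}
Op 6: register job_D */11 -> active={job_A:*/6, job_C:*/8, job_D:*/11, job_F:*/18}
Op 7: register job_E */5 -> active={job_A:*/6, job_C:*/8, job_D:*/11, job_E:*/5, job_F:*/18}
Op 8: unregister job_F -> active={job_A:*/6, job_C:*/8, job_D:*/11, job_E:*/5}
  job_A: interval 6, next fire after T=77 is 78
  job_C: interval 8, next fire after T=77 is 80
  job_D: interval 11, next fire after T=77 is 88
  job_E: interval 5, next fire after T=77 is 80
Earliest = 78, winner (lex tiebreak) = job_A

Answer: job_A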